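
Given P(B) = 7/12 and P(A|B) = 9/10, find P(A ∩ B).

By definition, P(A|B) = P(A ∩ B) / P(B)
So P(A ∩ B) = P(A|B) × P(B)
= 9/10 × 7/12
= 21/40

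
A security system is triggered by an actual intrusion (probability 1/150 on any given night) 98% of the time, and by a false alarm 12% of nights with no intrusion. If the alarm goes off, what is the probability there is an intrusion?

Let D = the rare event, + = positive/flagged.
P(D) = 1/150
P(+|D) = 98/100 = 49/50
P(+|D') = 12/100 = 3/25
P(+) = P(+|D)P(D) + P(+|D')P(D')
     = \frac{49}{50} × \frac{1}{150} + \frac{3}{25} × \frac{149}{150}
     = \frac{943}{7500}
P(D|+) = P(+|D)P(D)/P(+) = \frac{49}{943}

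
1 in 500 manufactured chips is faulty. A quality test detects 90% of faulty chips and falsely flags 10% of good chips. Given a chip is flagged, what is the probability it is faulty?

Let D = the rare event, + = positive/flagged.
P(D) = 1/500
P(+|D) = 90/100 = 9/10
P(+|D') = 10/100 = 1/10
P(+) = P(+|D)P(D) + P(+|D')P(D')
     = \frac{9}{10} × \frac{1}{500} + \frac{1}{10} × \frac{499}{500}
     = \frac{127}{1250}
P(D|+) = P(+|D)P(D)/P(+) = \frac{9}{508}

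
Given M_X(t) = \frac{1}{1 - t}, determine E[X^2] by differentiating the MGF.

To find E[X^2], compute M^(2)(0):
M^(1)(t) = \frac{1}{\left(1 - t\right)^{2}}
M^(2)(t) = \frac{2}{\left(1 - t\right)^{3}}
M^(2)(0) = 2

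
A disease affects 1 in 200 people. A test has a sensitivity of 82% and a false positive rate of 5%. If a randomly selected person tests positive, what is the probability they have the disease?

Let D = the rare event, + = positive/flagged.
P(D) = 1/200
P(+|D) = 82/100 = 41/50
P(+|D') = 5/100 = 1/20
P(+) = P(+|D)P(D) + P(+|D')P(D')
     = \frac{41}{50} × \frac{1}{200} + \frac{1}{20} × \frac{199}{200}
     = \frac{1077}{20000}
P(D|+) = P(+|D)P(D)/P(+) = \frac{82}{1077}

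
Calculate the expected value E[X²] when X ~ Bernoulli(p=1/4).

Using the identity E[X²] = Var(X) + (E[X])²:
E[X] = \frac{1}{4}
Var(X) = \frac{3}{16}
E[X²] = \frac{3}{16} + (\frac{1}{4})²
= \frac{1}{4}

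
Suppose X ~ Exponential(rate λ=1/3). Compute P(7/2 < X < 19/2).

P(7/2 < X < 19/2) = ∫_{7/2}^{19/2} f(x) dx
where f(x) = \frac{e^{- \frac{x}{3}}}{3}
= - \frac{1 - e^{2}}{e^{\frac{19}{6}}}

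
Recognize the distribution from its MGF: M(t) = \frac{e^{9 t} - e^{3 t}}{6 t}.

The MGF M(t) = \frac{e^{9 t} - e^{3 t}}{6 t} is the standard form for the Uniform distribution.
Comparing with the known MGF formula identifies: Uniform(3, 9)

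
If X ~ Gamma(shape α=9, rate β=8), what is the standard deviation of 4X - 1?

For X ~ Gamma(shape α=9, rate β=8):
Var(X) = \frac{9}{64}
SD(X) = √(Var(X)) = √(\frac{9}{64}) = \frac{3}{8}
SD(4X - 1) = |4| × SD(X) = 4 × \frac{3}{8} = \frac{3}{2}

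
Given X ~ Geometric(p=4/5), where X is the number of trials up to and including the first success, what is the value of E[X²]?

Using the identity E[X²] = Var(X) + (E[X])²:
E[X] = \frac{5}{4}
Var(X) = \frac{5}{16}
E[X²] = \frac{5}{16} + (\frac{5}{4})²
= \frac{15}{8}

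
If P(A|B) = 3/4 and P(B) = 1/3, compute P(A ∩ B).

By definition, P(A|B) = P(A ∩ B) / P(B)
So P(A ∩ B) = P(A|B) × P(B)
= 3/4 × 1/3
= 1/4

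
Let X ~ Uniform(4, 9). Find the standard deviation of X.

For X ~ Uniform(4, 9):
Var(X) = \frac{25}{12}
SD(X) = √(Var(X)) = √(\frac{25}{12}) = \frac{5 \sqrt{3}}{6}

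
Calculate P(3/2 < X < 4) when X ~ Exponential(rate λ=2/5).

P(3/2 < X < 4) = ∫_{3/2}^{4} f(x) dx
where f(x) = \frac{2 e^{- \frac{2 x}{5}}}{5}
= - \frac{1 - e}{e^{\frac{8}{5}}}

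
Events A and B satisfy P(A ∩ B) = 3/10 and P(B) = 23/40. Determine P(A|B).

P(A|B) = P(A ∩ B) / P(B)
= (3/10) / (23/40)
= 12/23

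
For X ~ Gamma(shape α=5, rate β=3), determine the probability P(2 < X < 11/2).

P(2 < X < 11/2) = ∫_{2}^{11/2} f(x) dx
where f(x) = \frac{81 x^{4} e^{- 3 x}}{8}
= - \frac{510803}{128 e^{\frac{33}{2}}} + \frac{115}{e^{6}}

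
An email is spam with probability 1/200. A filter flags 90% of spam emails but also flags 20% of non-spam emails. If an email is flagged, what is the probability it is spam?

Let D = the rare event, + = positive/flagged.
P(D) = 1/200
P(+|D) = 90/100 = 9/10
P(+|D') = 20/100 = 1/5
P(+) = P(+|D)P(D) + P(+|D')P(D')
     = \frac{9}{10} × \frac{1}{200} + \frac{1}{5} × \frac{199}{200}
     = \frac{407}{2000}
P(D|+) = P(+|D)P(D)/P(+) = \frac{9}{407}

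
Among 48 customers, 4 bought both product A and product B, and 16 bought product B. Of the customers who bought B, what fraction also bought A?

P(A ∩ B) = 4/48 = 1/12
P(B) = 16/48 = 1/3
P(A|B) = P(A ∩ B) / P(B) = (1/12) / (1/3) = 1/4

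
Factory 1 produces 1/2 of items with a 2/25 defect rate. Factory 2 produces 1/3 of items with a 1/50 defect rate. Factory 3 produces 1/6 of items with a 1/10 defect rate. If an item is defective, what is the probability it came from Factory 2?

Using Bayes' theorem:
P(F1) = 1/2, P(D|F1) = 2/25
P(F2) = 1/3, P(D|F2) = 1/50
P(F3) = 1/6, P(D|F3) = 1/10
P(D) = P(D|F1)P(F1) + P(D|F2)P(F2) + P(D|F3)P(F3)
     = \frac{19}{300}
P(F2|D) = P(D|F2)P(F2) / P(D)
= \frac{2}{19}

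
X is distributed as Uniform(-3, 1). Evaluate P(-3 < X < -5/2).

P(-3 < X < -5/2) = ∫_{-3}^{-5/2} f(x) dx
where f(x) = \frac{1}{4}
= \frac{1}{8}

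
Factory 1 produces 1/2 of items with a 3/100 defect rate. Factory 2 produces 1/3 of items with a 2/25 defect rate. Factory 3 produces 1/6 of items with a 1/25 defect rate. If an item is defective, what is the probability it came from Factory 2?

Using Bayes' theorem:
P(F1) = 1/2, P(D|F1) = 3/100
P(F2) = 1/3, P(D|F2) = 2/25
P(F3) = 1/6, P(D|F3) = 1/25
P(D) = P(D|F1)P(F1) + P(D|F2)P(F2) + P(D|F3)P(F3)
     = \frac{29}{600}
P(F2|D) = P(D|F2)P(F2) / P(D)
= \frac{16}{29}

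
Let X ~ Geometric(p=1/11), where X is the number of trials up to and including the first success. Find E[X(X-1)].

E[X(X-1)] = E[X² - X] = E[X²] - E[X]
E[X] = 11
E[X²] = Var(X) + (E[X])² = 110 + (11)² = 231
E[X(X-1)] = 231 - 11 = 220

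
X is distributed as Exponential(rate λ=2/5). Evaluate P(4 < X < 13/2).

P(4 < X < 13/2) = ∫_{4}^{13/2} f(x) dx
where f(x) = \frac{2 e^{- \frac{2 x}{5}}}{5}
= - \frac{1 - e}{e^{\frac{13}{5}}}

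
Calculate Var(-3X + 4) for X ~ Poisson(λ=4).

For X ~ Poisson(λ=4):
Var(X) = 4
Var(-3X + 4) = (-3)² × Var(X) = 9 × 4 = 36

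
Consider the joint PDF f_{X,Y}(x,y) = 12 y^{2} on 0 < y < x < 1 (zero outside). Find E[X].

f_X(x) = ∫_0^x 12 y^{2} dy = 4 x^{3}
E[X] = ∫_0^1 x × (4 x^{3}) dx = \frac{4}{5}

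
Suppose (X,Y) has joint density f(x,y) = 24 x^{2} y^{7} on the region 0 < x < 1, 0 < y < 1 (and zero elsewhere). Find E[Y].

E[Y] = ∫_0^1 ∫_0^1 y × f(x,y) dx dy
= \frac{8}{9}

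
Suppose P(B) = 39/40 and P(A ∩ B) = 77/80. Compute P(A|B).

P(A|B) = P(A ∩ B) / P(B)
= (77/80) / (39/40)
= 77/78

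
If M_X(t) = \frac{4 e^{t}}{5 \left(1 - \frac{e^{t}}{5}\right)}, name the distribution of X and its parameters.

The MGF M(t) = \frac{4 e^{t}}{5 \left(1 - \frac{e^{t}}{5}\right)} is the standard form for the Geometric distribution.
Comparing with the known MGF formula identifies: Geometric(p=4/5), X = trial number of first success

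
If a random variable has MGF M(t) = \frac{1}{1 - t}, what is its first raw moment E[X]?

To find E[X], compute M^(1)(0):
M^(1)(t) = \frac{1}{\left(1 - t\right)^{2}}
M^(1)(0) = 1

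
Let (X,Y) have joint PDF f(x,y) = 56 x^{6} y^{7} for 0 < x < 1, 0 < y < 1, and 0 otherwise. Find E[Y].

E[Y] = ∫_0^1 ∫_0^1 y × f(x,y) dx dy
= \frac{8}{9}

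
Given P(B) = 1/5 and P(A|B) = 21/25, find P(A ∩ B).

By definition, P(A|B) = P(A ∩ B) / P(B)
So P(A ∩ B) = P(A|B) × P(B)
= 21/25 × 1/5
= 21/125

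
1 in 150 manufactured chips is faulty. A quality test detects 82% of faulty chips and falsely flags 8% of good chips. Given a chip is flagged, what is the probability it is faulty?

Let D = the rare event, + = positive/flagged.
P(D) = 1/150
P(+|D) = 82/100 = 41/50
P(+|D') = 8/100 = 2/25
P(+) = P(+|D)P(D) + P(+|D')P(D')
     = \frac{41}{50} × \frac{1}{150} + \frac{2}{25} × \frac{149}{150}
     = \frac{637}{7500}
P(D|+) = P(+|D)P(D)/P(+) = \frac{41}{637}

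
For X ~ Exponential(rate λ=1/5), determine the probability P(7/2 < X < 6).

P(7/2 < X < 6) = ∫_{7/2}^{6} f(x) dx
where f(x) = \frac{e^{- \frac{x}{5}}}{5}
= - \frac{1}{e^{\frac{6}{5}}} + e^{- \frac{7}{10}}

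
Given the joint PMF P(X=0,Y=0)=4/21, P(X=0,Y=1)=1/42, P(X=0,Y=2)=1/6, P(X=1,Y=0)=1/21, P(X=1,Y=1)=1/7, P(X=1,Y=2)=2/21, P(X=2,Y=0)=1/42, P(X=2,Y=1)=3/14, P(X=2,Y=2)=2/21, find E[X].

First find marginal of X:
P(X=0) = 8/21
P(X=1) = 2/7
P(X=2) = 1/3
E[X] = 0 × 8/21 + 1 × 2/7 + 2 × 1/3 = 20/21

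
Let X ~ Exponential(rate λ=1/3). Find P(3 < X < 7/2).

P(3 < X < 7/2) = ∫_{3}^{7/2} f(x) dx
where f(x) = \frac{e^{- \frac{x}{3}}}{3}
= - \frac{1}{e^{\frac{7}{6}}} + e^{-1}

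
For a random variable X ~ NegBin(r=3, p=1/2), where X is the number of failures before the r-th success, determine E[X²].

Using the identity E[X²] = Var(X) + (E[X])²:
E[X] = 3
Var(X) = 6
E[X²] = 6 + (3)²
= 15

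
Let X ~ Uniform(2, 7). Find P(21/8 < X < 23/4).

P(21/8 < X < 23/4) = ∫_{21/8}^{23/4} f(x) dx
where f(x) = \frac{1}{5}
= \frac{5}{8}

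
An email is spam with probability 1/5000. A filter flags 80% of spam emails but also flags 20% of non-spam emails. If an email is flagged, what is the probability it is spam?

Let D = the rare event, + = positive/flagged.
P(D) = 1/5000
P(+|D) = 80/100 = 4/5
P(+|D') = 20/100 = 1/5
P(+) = P(+|D)P(D) + P(+|D')P(D')
     = \frac{4}{5} × \frac{1}{5000} + \frac{1}{5} × \frac{4999}{5000}
     = \frac{5003}{25000}
P(D|+) = P(+|D)P(D)/P(+) = \frac{4}{5003}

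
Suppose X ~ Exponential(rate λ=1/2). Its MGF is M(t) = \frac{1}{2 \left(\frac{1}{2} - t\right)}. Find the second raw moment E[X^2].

To find E[X^2], compute M^(2)(0):
M^(1)(t) = \frac{1}{2 \left(\frac{1}{2} - t\right)^{2}}
M^(2)(t) = \frac{1}{\left(\frac{1}{2} - t\right)^{3}}
M^(2)(0) = 8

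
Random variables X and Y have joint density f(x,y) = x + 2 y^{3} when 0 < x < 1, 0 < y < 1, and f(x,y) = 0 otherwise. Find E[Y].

E[Y] = ∫_0^1 ∫_0^1 y × f(x,y) dx dy
= \frac{13}{20}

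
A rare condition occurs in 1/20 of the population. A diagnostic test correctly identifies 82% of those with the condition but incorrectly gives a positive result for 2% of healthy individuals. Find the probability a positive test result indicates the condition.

Let D = the rare event, + = positive/flagged.
P(D) = 1/20
P(+|D) = 82/100 = 41/50
P(+|D') = 2/100 = 1/50
P(+) = P(+|D)P(D) + P(+|D')P(D')
     = \frac{41}{50} × \frac{1}{20} + \frac{1}{50} × \frac{19}{20}
     = \frac{3}{50}
P(D|+) = P(+|D)P(D)/P(+) = \frac{41}{60}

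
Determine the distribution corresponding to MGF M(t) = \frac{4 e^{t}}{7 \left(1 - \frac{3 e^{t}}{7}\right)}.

The MGF M(t) = \frac{4 e^{t}}{7 \left(1 - \frac{3 e^{t}}{7}\right)} is the standard form for the Geometric distribution.
Comparing with the known MGF formula identifies: Geometric(p=4/7), X = trial number of first success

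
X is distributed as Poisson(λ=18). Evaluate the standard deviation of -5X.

For X ~ Poisson(λ=18):
Var(X) = 18
SD(X) = √(Var(X)) = √(18) = 3 \sqrt{2}
SD(-5X) = |-5| × SD(X) = 5 × 3 \sqrt{2} = 15 \sqrt{2}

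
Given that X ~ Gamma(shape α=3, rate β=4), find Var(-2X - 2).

For X ~ Gamma(shape α=3, rate β=4):
Var(X) = \frac{3}{16}
Var(-2X - 2) = (-2)² × Var(X) = 4 × \frac{3}{16} = \frac{3}{4}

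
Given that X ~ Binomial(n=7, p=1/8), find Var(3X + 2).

For X ~ Binomial(n=7, p=1/8):
Var(X) = \frac{49}{64}
Var(3X + 2) = (3)² × Var(X) = 9 × \frac{49}{64} = \frac{441}{64}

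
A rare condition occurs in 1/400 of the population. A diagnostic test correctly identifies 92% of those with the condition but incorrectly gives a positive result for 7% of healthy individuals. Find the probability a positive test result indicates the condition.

Let D = the rare event, + = positive/flagged.
P(D) = 1/400
P(+|D) = 92/100 = 23/25
P(+|D') = 7/100
P(+) = P(+|D)P(D) + P(+|D')P(D')
     = \frac{23}{25} × \frac{1}{400} + \frac{7}{100} × \frac{399}{400}
     = \frac{577}{8000}
P(D|+) = P(+|D)P(D)/P(+) = \frac{92}{2885}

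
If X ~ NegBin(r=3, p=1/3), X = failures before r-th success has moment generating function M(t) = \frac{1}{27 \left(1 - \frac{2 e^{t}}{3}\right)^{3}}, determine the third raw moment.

To find E[X^3], compute M^(3)(0):
M^(1)(t) = \frac{2 e^{t}}{27 \left(1 - \frac{2 e^{t}}{3}\right)^{4}}
M^(2)(t) = \frac{2 e^{t}}{27 \left(1 - \frac{2 e^{t}}{3}\right)^{4}} + \frac{16 e^{2 t}}{81 \left(1 - \frac{2 e^{t}}{3}\right)^{5}}
M^(3)(t) = \frac{2 e^{t}}{27 \left(1 - \frac{2 e^{t}}{3}\right)^{4}} + \frac{16 e^{2 t}}{27 \left(1 - \frac{2 e^{t}}{3}\right)^{5}} + \frac{160 e^{3 t}}{243 \left(1 - \frac{2 e^{t}}{3}\right)^{6}}
M^(3)(0) = 630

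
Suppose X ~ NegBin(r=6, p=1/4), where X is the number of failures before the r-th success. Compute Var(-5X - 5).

For X ~ NegBin(r=6, p=1/4), where X is the number of failures before the r-th success:
Var(X) = 72
Var(-5X - 5) = (-5)² × Var(X) = 25 × 72 = 1800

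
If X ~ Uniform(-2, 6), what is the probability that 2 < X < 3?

P(2 < X < 3) = ∫_{2}^{3} f(x) dx
where f(x) = \frac{1}{8}
= \frac{1}{8}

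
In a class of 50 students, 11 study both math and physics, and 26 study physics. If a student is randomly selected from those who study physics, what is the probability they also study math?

P(A ∩ B) = 11/50
P(B) = 26/50 = 13/25
P(A|B) = P(A ∩ B) / P(B) = (11/50) / (13/25) = 11/26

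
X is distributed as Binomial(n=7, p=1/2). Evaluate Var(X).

For X ~ Binomial(n=7, p=1/2):
Var(X) = \frac{7}{4}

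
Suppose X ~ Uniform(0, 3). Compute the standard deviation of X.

For X ~ Uniform(0, 3):
Var(X) = \frac{3}{4}
SD(X) = √(Var(X)) = √(\frac{3}{4}) = \frac{\sqrt{3}}{2}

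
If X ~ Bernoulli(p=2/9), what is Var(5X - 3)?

For X ~ Bernoulli(p=2/9):
Var(X) = \frac{14}{81}
Var(5X - 3) = (5)² × Var(X) = 25 × \frac{14}{81} = \frac{350}{81}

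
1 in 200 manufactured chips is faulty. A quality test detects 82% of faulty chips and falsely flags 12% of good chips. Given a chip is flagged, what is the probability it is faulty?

Let D = the rare event, + = positive/flagged.
P(D) = 1/200
P(+|D) = 82/100 = 41/50
P(+|D') = 12/100 = 3/25
P(+) = P(+|D)P(D) + P(+|D')P(D')
     = \frac{41}{50} × \frac{1}{200} + \frac{3}{25} × \frac{199}{200}
     = \frac{247}{2000}
P(D|+) = P(+|D)P(D)/P(+) = \frac{41}{1235}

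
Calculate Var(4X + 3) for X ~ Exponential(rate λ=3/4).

For X ~ Exponential(rate λ=3/4):
Var(X) = \frac{16}{9}
Var(4X + 3) = (4)² × Var(X) = 16 × \frac{16}{9} = \frac{256}{9}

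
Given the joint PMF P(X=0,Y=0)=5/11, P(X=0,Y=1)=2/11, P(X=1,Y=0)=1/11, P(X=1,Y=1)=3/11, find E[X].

First find marginal of X:
P(X=0) = 7/11
P(X=1) = 4/11
E[X] = 0 × 7/11 + 1 × 4/11 = 4/11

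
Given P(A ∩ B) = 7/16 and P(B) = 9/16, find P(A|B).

P(A|B) = P(A ∩ B) / P(B)
= (7/16) / (9/16)
= 7/9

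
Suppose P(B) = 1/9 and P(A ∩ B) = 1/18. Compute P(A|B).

P(A|B) = P(A ∩ B) / P(B)
= (1/18) / (1/9)
= 1/2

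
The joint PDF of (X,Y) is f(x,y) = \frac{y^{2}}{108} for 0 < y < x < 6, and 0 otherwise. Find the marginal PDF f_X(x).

f_X(x) = ∫_0^x \frac{y^{2}}{108} dy = \frac{x^{3}}{324}
for 0 < x < 6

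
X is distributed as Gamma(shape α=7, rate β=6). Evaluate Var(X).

For X ~ Gamma(shape α=7, rate β=6):
Var(X) = \frac{7}{36}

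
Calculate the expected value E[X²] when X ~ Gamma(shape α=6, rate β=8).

Using the identity E[X²] = Var(X) + (E[X])²:
E[X] = \frac{3}{4}
Var(X) = \frac{3}{32}
E[X²] = \frac{3}{32} + (\frac{3}{4})²
= \frac{21}{32}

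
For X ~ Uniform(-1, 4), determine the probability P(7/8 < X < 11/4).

P(7/8 < X < 11/4) = ∫_{7/8}^{11/4} f(x) dx
where f(x) = \frac{1}{5}
= \frac{3}{8}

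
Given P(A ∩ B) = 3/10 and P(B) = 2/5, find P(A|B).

P(A|B) = P(A ∩ B) / P(B)
= (3/10) / (2/5)
= 3/4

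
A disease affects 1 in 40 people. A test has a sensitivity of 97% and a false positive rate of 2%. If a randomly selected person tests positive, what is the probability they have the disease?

Let D = the rare event, + = positive/flagged.
P(D) = 1/40
P(+|D) = 97/100
P(+|D') = 2/100 = 1/50
P(+) = P(+|D)P(D) + P(+|D')P(D')
     = \frac{97}{100} × \frac{1}{40} + \frac{1}{50} × \frac{39}{40}
     = \frac{7}{160}
P(D|+) = P(+|D)P(D)/P(+) = \frac{97}{175}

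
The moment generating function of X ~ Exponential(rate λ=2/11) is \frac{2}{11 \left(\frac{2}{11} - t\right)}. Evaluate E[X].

To find E[X], compute M^(1)(0):
M^(1)(t) = \frac{2}{11 \left(\frac{2}{11} - t\right)^{2}}
M^(1)(0) = \frac{11}{2}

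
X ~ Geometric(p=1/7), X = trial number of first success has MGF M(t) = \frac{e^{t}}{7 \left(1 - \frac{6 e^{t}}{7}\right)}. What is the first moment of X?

To find E[X], compute M^(1)(0):
M^(1)(t) = \frac{e^{t}}{7 \left(1 - \frac{6 e^{t}}{7}\right)} + \frac{6 e^{2 t}}{49 \left(1 - \frac{6 e^{t}}{7}\right)^{2}}
M^(1)(0) = 7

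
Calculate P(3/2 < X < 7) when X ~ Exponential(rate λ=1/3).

P(3/2 < X < 7) = ∫_{3/2}^{7} f(x) dx
where f(x) = \frac{e^{- \frac{x}{3}}}{3}
= - \frac{1}{e^{\frac{7}{3}}} + e^{- \frac{1}{2}}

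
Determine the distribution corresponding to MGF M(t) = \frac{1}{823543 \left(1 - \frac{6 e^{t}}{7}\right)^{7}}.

The MGF M(t) = \frac{1}{823543 \left(1 - \frac{6 e^{t}}{7}\right)^{7}} is the standard form for the NegativeBinomial distribution.
Comparing with the known MGF formula identifies: NegBin(r=7, p=1/7), X = failures before r-th success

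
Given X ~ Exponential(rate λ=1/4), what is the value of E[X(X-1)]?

E[X(X-1)] = E[X² - X] = E[X²] - E[X]
E[X] = 4
E[X²] = Var(X) + (E[X])² = 16 + (4)² = 32
E[X(X-1)] = 32 - 4 = 28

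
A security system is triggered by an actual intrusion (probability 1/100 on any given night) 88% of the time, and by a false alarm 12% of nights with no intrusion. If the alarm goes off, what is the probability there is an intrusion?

Let D = the rare event, + = positive/flagged.
P(D) = 1/100
P(+|D) = 88/100 = 22/25
P(+|D') = 12/100 = 3/25
P(+) = P(+|D)P(D) + P(+|D')P(D')
     = \frac{22}{25} × \frac{1}{100} + \frac{3}{25} × \frac{99}{100}
     = \frac{319}{2500}
P(D|+) = P(+|D)P(D)/P(+) = \frac{2}{29}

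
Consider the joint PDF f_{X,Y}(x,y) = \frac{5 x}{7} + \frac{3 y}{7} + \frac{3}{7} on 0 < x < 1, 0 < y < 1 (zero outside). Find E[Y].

E[Y] = ∫_0^1 ∫_0^1 y × f(x,y) dx dy
= \frac{15}{28}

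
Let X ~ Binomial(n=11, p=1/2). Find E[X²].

Using the identity E[X²] = Var(X) + (E[X])²:
E[X] = \frac{11}{2}
Var(X) = \frac{11}{4}
E[X²] = \frac{11}{4} + (\frac{11}{2})²
= 33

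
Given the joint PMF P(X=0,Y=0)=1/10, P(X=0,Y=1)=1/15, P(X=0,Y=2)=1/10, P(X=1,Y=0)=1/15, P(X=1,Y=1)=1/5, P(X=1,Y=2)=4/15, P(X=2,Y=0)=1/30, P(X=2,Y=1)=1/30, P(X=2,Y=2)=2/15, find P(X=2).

P(X=2) = P(X=2,Y=0) + P(X=2,Y=1) + P(X=2,Y=2)
= 1/30 + 1/30 + 2/15
= 1/5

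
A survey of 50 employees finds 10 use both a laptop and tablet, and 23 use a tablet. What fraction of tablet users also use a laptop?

P(A ∩ B) = 10/50 = 1/5
P(B) = 23/50
P(A|B) = P(A ∩ B) / P(B) = (1/5) / (23/50) = 10/23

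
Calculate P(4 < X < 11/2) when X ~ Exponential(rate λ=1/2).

P(4 < X < 11/2) = ∫_{4}^{11/2} f(x) dx
where f(x) = \frac{e^{- \frac{x}{2}}}{2}
= - \frac{1}{e^{\frac{11}{4}}} + e^{-2}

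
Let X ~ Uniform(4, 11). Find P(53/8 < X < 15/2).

P(53/8 < X < 15/2) = ∫_{53/8}^{15/2} f(x) dx
where f(x) = \frac{1}{7}
= \frac{1}{8}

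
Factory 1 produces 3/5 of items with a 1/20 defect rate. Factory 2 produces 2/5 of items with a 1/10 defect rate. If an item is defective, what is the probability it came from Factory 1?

Using Bayes' theorem:
P(F1) = 3/5, P(D|F1) = 1/20
P(F2) = 2/5, P(D|F2) = 1/10
P(D) = P(D|F1)P(F1) + P(D|F2)P(F2)
     = \frac{7}{100}
P(F1|D) = P(D|F1)P(F1) / P(D)
= \frac{3}{7}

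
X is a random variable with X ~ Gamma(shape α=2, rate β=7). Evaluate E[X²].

Using the identity E[X²] = Var(X) + (E[X])²:
E[X] = \frac{2}{7}
Var(X) = \frac{2}{49}
E[X²] = \frac{2}{49} + (\frac{2}{7})²
= \frac{6}{49}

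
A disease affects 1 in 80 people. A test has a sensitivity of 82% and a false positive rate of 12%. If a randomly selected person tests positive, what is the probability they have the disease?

Let D = the rare event, + = positive/flagged.
P(D) = 1/80
P(+|D) = 82/100 = 41/50
P(+|D') = 12/100 = 3/25
P(+) = P(+|D)P(D) + P(+|D')P(D')
     = \frac{41}{50} × \frac{1}{80} + \frac{3}{25} × \frac{79}{80}
     = \frac{103}{800}
P(D|+) = P(+|D)P(D)/P(+) = \frac{41}{515}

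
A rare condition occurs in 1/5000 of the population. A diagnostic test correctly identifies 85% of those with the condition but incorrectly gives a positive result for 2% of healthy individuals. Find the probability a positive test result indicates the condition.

Let D = the rare event, + = positive/flagged.
P(D) = 1/5000
P(+|D) = 85/100 = 17/20
P(+|D') = 2/100 = 1/50
P(+) = P(+|D)P(D) + P(+|D')P(D')
     = \frac{17}{20} × \frac{1}{5000} + \frac{1}{50} × \frac{4999}{5000}
     = \frac{10083}{500000}
P(D|+) = P(+|D)P(D)/P(+) = \frac{85}{10083}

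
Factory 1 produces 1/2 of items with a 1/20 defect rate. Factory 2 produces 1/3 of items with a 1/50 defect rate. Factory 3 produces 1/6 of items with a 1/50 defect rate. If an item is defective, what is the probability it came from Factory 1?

Using Bayes' theorem:
P(F1) = 1/2, P(D|F1) = 1/20
P(F2) = 1/3, P(D|F2) = 1/50
P(F3) = 1/6, P(D|F3) = 1/50
P(D) = P(D|F1)P(F1) + P(D|F2)P(F2) + P(D|F3)P(F3)
     = \frac{7}{200}
P(F1|D) = P(D|F1)P(F1) / P(D)
= \frac{5}{7}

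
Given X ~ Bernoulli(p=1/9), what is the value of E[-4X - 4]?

For X ~ Bernoulli(p=1/9):
E[X] = \frac{1}{9}
E[-4X - 4] = -4 × E[X] - 4 = - \frac{40}{9}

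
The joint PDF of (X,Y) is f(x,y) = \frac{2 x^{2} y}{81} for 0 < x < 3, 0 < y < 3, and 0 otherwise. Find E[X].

f_X(x) = ∫_0^3 \frac{2 x^{2} y}{81} dy = \frac{x^{2}}{9}
E[X] = ∫_0^3 x × (\frac{x^{2}}{9}) dx = \frac{9}{4}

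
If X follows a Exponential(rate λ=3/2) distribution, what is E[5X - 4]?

For X ~ Exponential(rate λ=3/2):
E[X] = \frac{2}{3}
E[5X - 4] = 5 × E[X] - 4 = - \frac{2}{3}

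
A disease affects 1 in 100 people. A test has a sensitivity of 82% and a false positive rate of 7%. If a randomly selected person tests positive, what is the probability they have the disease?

Let D = the rare event, + = positive/flagged.
P(D) = 1/100
P(+|D) = 82/100 = 41/50
P(+|D') = 7/100
P(+) = P(+|D)P(D) + P(+|D')P(D')
     = \frac{41}{50} × \frac{1}{100} + \frac{7}{100} × \frac{99}{100}
     = \frac{31}{400}
P(D|+) = P(+|D)P(D)/P(+) = \frac{82}{775}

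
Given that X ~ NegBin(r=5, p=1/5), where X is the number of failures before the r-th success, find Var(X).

For X ~ NegBin(r=5, p=1/5), where X is the number of failures before the r-th success:
Var(X) = 100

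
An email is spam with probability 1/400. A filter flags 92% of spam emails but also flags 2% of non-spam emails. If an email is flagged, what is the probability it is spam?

Let D = the rare event, + = positive/flagged.
P(D) = 1/400
P(+|D) = 92/100 = 23/25
P(+|D') = 2/100 = 1/50
P(+) = P(+|D)P(D) + P(+|D')P(D')
     = \frac{23}{25} × \frac{1}{400} + \frac{1}{50} × \frac{399}{400}
     = \frac{89}{4000}
P(D|+) = P(+|D)P(D)/P(+) = \frac{46}{445}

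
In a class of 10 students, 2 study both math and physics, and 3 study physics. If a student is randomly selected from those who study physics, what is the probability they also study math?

P(A ∩ B) = 2/10 = 1/5
P(B) = 3/10
P(A|B) = P(A ∩ B) / P(B) = (1/5) / (3/10) = 2/3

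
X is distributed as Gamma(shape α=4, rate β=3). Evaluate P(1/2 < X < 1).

P(1/2 < X < 1) = ∫_{1/2}^{1} f(x) dx
where f(x) = \frac{27 x^{3} e^{- 3 x}}{2}
= - \frac{13}{e^{3}} + \frac{67}{16 e^{\frac{3}{2}}}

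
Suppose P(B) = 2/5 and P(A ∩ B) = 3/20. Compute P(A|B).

P(A|B) = P(A ∩ B) / P(B)
= (3/20) / (2/5)
= 3/8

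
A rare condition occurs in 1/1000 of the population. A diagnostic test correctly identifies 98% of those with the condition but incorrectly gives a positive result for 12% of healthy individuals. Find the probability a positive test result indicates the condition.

Let D = the rare event, + = positive/flagged.
P(D) = 1/1000
P(+|D) = 98/100 = 49/50
P(+|D') = 12/100 = 3/25
P(+) = P(+|D)P(D) + P(+|D')P(D')
     = \frac{49}{50} × \frac{1}{1000} + \frac{3}{25} × \frac{999}{1000}
     = \frac{6043}{50000}
P(D|+) = P(+|D)P(D)/P(+) = \frac{49}{6043}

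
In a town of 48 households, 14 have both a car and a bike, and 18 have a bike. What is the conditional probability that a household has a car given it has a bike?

P(A ∩ B) = 14/48 = 7/24
P(B) = 18/48 = 3/8
P(A|B) = P(A ∩ B) / P(B) = (7/24) / (3/8) = 7/9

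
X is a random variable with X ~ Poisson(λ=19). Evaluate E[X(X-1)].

E[X(X-1)] = E[X² - X] = E[X²] - E[X]
E[X] = 19
E[X²] = Var(X) + (E[X])² = 19 + (19)² = 380
E[X(X-1)] = 380 - 19 = 361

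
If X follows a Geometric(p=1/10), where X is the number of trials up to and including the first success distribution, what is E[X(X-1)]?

E[X(X-1)] = E[X² - X] = E[X²] - E[X]
E[X] = 10
E[X²] = Var(X) + (E[X])² = 90 + (10)² = 190
E[X(X-1)] = 190 - 10 = 180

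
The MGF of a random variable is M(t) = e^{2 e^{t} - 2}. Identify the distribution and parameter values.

The MGF M(t) = e^{2 e^{t} - 2} is the standard form for the Poisson distribution.
Comparing with the known MGF formula identifies: Poisson(λ=2)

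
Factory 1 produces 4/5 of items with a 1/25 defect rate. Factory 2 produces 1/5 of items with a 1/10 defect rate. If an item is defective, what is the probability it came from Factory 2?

Using Bayes' theorem:
P(F1) = 4/5, P(D|F1) = 1/25
P(F2) = 1/5, P(D|F2) = 1/10
P(D) = P(D|F1)P(F1) + P(D|F2)P(F2)
     = \frac{13}{250}
P(F2|D) = P(D|F2)P(F2) / P(D)
= \frac{5}{13}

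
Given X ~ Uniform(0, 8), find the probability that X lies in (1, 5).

P(1 < X < 5) = ∫_{1}^{5} f(x) dx
where f(x) = \frac{1}{8}
= \frac{1}{2}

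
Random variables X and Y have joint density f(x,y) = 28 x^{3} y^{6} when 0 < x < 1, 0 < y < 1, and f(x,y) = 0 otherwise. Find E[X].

E[X] = ∫_0^1 ∫_0^1 x × f(x,y) dy dx
= ∫_0^1 ∫_0^1 x × (28 x^{3} y^{6}) dy dx
= \frac{4}{5}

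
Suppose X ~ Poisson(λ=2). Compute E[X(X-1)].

E[X(X-1)] = E[X² - X] = E[X²] - E[X]
E[X] = 2
E[X²] = Var(X) + (E[X])² = 2 + (2)² = 6
E[X(X-1)] = 6 - 2 = 4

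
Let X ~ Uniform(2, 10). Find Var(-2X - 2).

For X ~ Uniform(2, 10):
Var(X) = \frac{16}{3}
Var(-2X - 2) = (-2)² × Var(X) = 4 × \frac{16}{3} = \frac{64}{3}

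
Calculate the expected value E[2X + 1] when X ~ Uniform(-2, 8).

For X ~ Uniform(-2, 8):
E[X] = 3
E[2X + 1] = 2 × E[X] + 1 = 7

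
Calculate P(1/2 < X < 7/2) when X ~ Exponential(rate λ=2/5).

P(1/2 < X < 7/2) = ∫_{1/2}^{7/2} f(x) dx
where f(x) = \frac{2 e^{- \frac{2 x}{5}}}{5}
= - \frac{1 - e^{\frac{6}{5}}}{e^{\frac{7}{5}}}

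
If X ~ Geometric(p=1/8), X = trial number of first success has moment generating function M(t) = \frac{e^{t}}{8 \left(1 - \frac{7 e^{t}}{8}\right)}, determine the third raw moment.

To find E[X^3], compute M^(3)(0):
M^(1)(t) = \frac{e^{t}}{8 \left(1 - \frac{7 e^{t}}{8}\right)} + \frac{7 e^{2 t}}{64 \left(1 - \frac{7 e^{t}}{8}\right)^{2}}
M^(2)(t) = \frac{e^{t}}{8 \left(1 - \frac{7 e^{t}}{8}\right)} + \frac{21 e^{2 t}}{64 \left(1 - \frac{7 e^{t}}{8}\right)^{2}} + \frac{49 e^{3 t}}{256 \left(1 - \frac{7 e^{t}}{8}\right)^{3}}
M^(3)(t) = \frac{e^{t}}{8 \left(1 - \frac{7 e^{t}}{8}\right)} + \frac{49 e^{2 t}}{64 \left(1 - \frac{7 e^{t}}{8}\right)^{2}} + \frac{147 e^{3 t}}{128 \left(1 - \frac{7 e^{t}}{8}\right)^{3}} + \frac{1029 e^{4 t}}{2048 \left(1 - \frac{7 e^{t}}{8}\right)^{4}}
M^(3)(0) = 2696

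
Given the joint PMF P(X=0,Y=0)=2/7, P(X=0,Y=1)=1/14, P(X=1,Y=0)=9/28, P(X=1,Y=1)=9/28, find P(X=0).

P(X=0) = P(X=0,Y=0) + P(X=0,Y=1)
= 2/7 + 1/14
= 5/14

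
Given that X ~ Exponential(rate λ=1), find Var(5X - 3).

For X ~ Exponential(rate λ=1):
Var(X) = 1
Var(5X - 3) = (5)² × Var(X) = 25 × 1 = 25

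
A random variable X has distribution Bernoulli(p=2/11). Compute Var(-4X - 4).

For X ~ Bernoulli(p=2/11):
Var(X) = \frac{18}{121}
Var(-4X - 4) = (-4)² × Var(X) = 16 × \frac{18}{121} = \frac{288}{121}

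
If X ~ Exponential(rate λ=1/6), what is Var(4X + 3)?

For X ~ Exponential(rate λ=1/6):
Var(X) = 36
Var(4X + 3) = (4)² × Var(X) = 16 × 36 = 576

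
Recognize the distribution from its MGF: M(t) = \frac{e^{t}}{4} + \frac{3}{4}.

The MGF M(t) = \frac{e^{t}}{4} + \frac{3}{4} is the standard form for the Bernoulli distribution.
Comparing with the known MGF formula identifies: Bernoulli(p=1/4)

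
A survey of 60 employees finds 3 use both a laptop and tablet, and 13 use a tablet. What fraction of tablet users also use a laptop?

P(A ∩ B) = 3/60 = 1/20
P(B) = 13/60
P(A|B) = P(A ∩ B) / P(B) = (1/20) / (13/60) = 3/13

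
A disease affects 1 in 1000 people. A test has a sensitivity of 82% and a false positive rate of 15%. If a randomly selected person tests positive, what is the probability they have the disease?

Let D = the rare event, + = positive/flagged.
P(D) = 1/1000
P(+|D) = 82/100 = 41/50
P(+|D') = 15/100 = 3/20
P(+) = P(+|D)P(D) + P(+|D')P(D')
     = \frac{41}{50} × \frac{1}{1000} + \frac{3}{20} × \frac{999}{1000}
     = \frac{15067}{100000}
P(D|+) = P(+|D)P(D)/P(+) = \frac{82}{15067}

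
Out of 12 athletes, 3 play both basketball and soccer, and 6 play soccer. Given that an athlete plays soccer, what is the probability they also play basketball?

P(A ∩ B) = 3/12 = 1/4
P(B) = 6/12 = 1/2
P(A|B) = P(A ∩ B) / P(B) = (1/4) / (1/2) = 1/2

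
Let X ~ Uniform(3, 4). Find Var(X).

For X ~ Uniform(3, 4):
Var(X) = \frac{1}{12}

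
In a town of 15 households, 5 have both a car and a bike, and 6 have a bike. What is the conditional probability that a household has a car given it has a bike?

P(A ∩ B) = 5/15 = 1/3
P(B) = 6/15 = 2/5
P(A|B) = P(A ∩ B) / P(B) = (1/3) / (2/5) = 5/6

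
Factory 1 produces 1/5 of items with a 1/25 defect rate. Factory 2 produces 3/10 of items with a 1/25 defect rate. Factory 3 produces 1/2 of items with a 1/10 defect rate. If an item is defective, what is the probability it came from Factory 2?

Using Bayes' theorem:
P(F1) = 1/5, P(D|F1) = 1/25
P(F2) = 3/10, P(D|F2) = 1/25
P(F3) = 1/2, P(D|F3) = 1/10
P(D) = P(D|F1)P(F1) + P(D|F2)P(F2) + P(D|F3)P(F3)
     = \frac{7}{100}
P(F2|D) = P(D|F2)P(F2) / P(D)
= \frac{6}{35}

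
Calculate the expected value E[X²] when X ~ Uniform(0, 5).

Using the identity E[X²] = Var(X) + (E[X])²:
E[X] = \frac{5}{2}
Var(X) = \frac{25}{12}
E[X²] = \frac{25}{12} + (\frac{5}{2})²
= \frac{25}{3}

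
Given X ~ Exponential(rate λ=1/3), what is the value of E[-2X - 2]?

For X ~ Exponential(rate λ=1/3):
E[X] = 3
E[-2X - 2] = -2 × E[X] - 2 = -8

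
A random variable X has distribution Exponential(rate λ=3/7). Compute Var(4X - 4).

For X ~ Exponential(rate λ=3/7):
Var(X) = \frac{49}{9}
Var(4X - 4) = (4)² × Var(X) = 16 × \frac{49}{9} = \frac{784}{9}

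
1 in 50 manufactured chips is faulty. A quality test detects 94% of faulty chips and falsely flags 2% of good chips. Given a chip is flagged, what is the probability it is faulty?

Let D = the rare event, + = positive/flagged.
P(D) = 1/50
P(+|D) = 94/100 = 47/50
P(+|D') = 2/100 = 1/50
P(+) = P(+|D)P(D) + P(+|D')P(D')
     = \frac{47}{50} × \frac{1}{50} + \frac{1}{50} × \frac{49}{50}
     = \frac{24}{625}
P(D|+) = P(+|D)P(D)/P(+) = \frac{47}{96}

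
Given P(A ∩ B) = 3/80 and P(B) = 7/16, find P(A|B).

P(A|B) = P(A ∩ B) / P(B)
= (3/80) / (7/16)
= 3/35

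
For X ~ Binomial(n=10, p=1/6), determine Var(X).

For X ~ Binomial(n=10, p=1/6):
Var(X) = \frac{25}{18}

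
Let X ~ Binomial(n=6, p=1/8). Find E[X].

For X ~ Binomial(n=6, p=1/8), the expected value is:
E[X] = \frac{3}{4}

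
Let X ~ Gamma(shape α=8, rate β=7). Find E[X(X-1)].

E[X(X-1)] = E[X² - X] = E[X²] - E[X]
E[X] = \frac{8}{7}
E[X²] = Var(X) + (E[X])² = \frac{8}{49} + (\frac{8}{7})² = \frac{72}{49}
E[X(X-1)] = \frac{72}{49} - \frac{8}{7} = \frac{16}{49}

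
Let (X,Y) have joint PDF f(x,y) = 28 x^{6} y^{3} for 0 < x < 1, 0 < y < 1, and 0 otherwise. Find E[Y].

E[Y] = ∫_0^1 ∫_0^1 y × f(x,y) dx dy
= \frac{4}{5}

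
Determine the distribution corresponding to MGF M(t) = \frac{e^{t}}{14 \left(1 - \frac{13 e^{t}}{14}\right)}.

The MGF M(t) = \frac{e^{t}}{14 \left(1 - \frac{13 e^{t}}{14}\right)} is the standard form for the Geometric distribution.
Comparing with the known MGF formula identifies: Geometric(p=1/14), X = trial number of first success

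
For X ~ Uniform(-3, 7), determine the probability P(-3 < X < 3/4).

P(-3 < X < 3/4) = ∫_{-3}^{3/4} f(x) dx
where f(x) = \frac{1}{10}
= \frac{3}{8}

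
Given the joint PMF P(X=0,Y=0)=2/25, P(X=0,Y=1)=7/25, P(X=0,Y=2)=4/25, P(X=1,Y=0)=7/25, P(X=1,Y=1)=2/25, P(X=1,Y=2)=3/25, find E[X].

First find marginal of X:
P(X=0) = 13/25
P(X=1) = 12/25
E[X] = 0 × 13/25 + 1 × 12/25 = 12/25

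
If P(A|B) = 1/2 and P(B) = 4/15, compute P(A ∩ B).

By definition, P(A|B) = P(A ∩ B) / P(B)
So P(A ∩ B) = P(A|B) × P(B)
= 1/2 × 4/15
= 2/15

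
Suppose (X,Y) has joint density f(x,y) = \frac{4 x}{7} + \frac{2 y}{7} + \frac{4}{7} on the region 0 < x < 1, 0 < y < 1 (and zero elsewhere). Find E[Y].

E[Y] = ∫_0^1 ∫_0^1 y × f(x,y) dx dy
= \frac{11}{21}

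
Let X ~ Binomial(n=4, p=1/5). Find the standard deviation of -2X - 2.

For X ~ Binomial(n=4, p=1/5):
Var(X) = \frac{16}{25}
SD(X) = √(Var(X)) = √(\frac{16}{25}) = \frac{4}{5}
SD(-2X - 2) = |-2| × SD(X) = 2 × \frac{4}{5} = \frac{8}{5}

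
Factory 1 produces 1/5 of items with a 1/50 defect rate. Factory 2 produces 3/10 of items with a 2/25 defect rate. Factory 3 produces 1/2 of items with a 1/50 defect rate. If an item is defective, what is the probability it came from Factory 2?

Using Bayes' theorem:
P(F1) = 1/5, P(D|F1) = 1/50
P(F2) = 3/10, P(D|F2) = 2/25
P(F3) = 1/2, P(D|F3) = 1/50
P(D) = P(D|F1)P(F1) + P(D|F2)P(F2) + P(D|F3)P(F3)
     = \frac{19}{500}
P(F2|D) = P(D|F2)P(F2) / P(D)
= \frac{12}{19}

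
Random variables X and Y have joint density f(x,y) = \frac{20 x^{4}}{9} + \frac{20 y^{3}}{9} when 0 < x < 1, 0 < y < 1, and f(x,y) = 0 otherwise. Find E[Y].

E[Y] = ∫_0^1 ∫_0^1 y × f(x,y) dx dy
= \frac{2}{3}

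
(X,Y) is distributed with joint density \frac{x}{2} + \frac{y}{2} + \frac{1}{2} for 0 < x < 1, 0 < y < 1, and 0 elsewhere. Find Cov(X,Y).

E[XY] = ∫∫ xy × f(x,y) dx dy = \frac{7}{24}
E[X] = \frac{13}{24}
E[Y] = \frac{13}{24}
Cov(X,Y) = E[XY] - E[X]E[Y] = - \frac{1}{576}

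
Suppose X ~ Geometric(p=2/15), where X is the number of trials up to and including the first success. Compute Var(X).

For X ~ Geometric(p=2/15), where X is the number of trials up to and including the first success:
Var(X) = \frac{195}{4}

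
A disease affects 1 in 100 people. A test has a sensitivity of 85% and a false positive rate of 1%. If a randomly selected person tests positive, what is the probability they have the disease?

Let D = the rare event, + = positive/flagged.
P(D) = 1/100
P(+|D) = 85/100 = 17/20
P(+|D') = 1/100
P(+) = P(+|D)P(D) + P(+|D')P(D')
     = \frac{17}{20} × \frac{1}{100} + \frac{1}{100} × \frac{99}{100}
     = \frac{23}{1250}
P(D|+) = P(+|D)P(D)/P(+) = \frac{85}{184}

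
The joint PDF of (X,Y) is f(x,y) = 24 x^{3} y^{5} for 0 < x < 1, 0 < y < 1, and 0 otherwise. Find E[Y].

E[Y] = ∫_0^1 ∫_0^1 y × f(x,y) dx dy
= \frac{6}{7}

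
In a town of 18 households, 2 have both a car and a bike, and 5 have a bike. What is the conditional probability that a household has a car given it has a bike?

P(A ∩ B) = 2/18 = 1/9
P(B) = 5/18
P(A|B) = P(A ∩ B) / P(B) = (1/9) / (5/18) = 2/5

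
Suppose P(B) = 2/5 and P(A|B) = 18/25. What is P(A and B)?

By definition, P(A|B) = P(A ∩ B) / P(B)
So P(A ∩ B) = P(A|B) × P(B)
= 18/25 × 2/5
= 36/125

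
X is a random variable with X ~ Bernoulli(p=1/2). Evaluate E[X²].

Using the identity E[X²] = Var(X) + (E[X])²:
E[X] = \frac{1}{2}
Var(X) = \frac{1}{4}
E[X²] = \frac{1}{4} + (\frac{1}{2})²
= \frac{1}{2}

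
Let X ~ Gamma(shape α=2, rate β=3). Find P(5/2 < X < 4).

P(5/2 < X < 4) = ∫_{5/2}^{4} f(x) dx
where f(x) = 9 x e^{- 3 x}
= - \frac{13}{e^{12}} + \frac{17}{2 e^{\frac{15}{2}}}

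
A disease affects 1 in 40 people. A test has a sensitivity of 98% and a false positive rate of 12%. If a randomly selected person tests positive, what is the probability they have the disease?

Let D = the rare event, + = positive/flagged.
P(D) = 1/40
P(+|D) = 98/100 = 49/50
P(+|D') = 12/100 = 3/25
P(+) = P(+|D)P(D) + P(+|D')P(D')
     = \frac{49}{50} × \frac{1}{40} + \frac{3}{25} × \frac{39}{40}
     = \frac{283}{2000}
P(D|+) = P(+|D)P(D)/P(+) = \frac{49}{283}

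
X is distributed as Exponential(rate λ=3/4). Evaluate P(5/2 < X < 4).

P(5/2 < X < 4) = ∫_{5/2}^{4} f(x) dx
where f(x) = \frac{3 e^{- \frac{3 x}{4}}}{4}
= - \frac{1}{e^{3}} + e^{- \frac{15}{8}}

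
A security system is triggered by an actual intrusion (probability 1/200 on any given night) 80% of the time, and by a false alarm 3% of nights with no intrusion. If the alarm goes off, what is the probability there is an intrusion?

Let D = the rare event, + = positive/flagged.
P(D) = 1/200
P(+|D) = 80/100 = 4/5
P(+|D') = 3/100
P(+) = P(+|D)P(D) + P(+|D')P(D')
     = \frac{4}{5} × \frac{1}{200} + \frac{3}{100} × \frac{199}{200}
     = \frac{677}{20000}
P(D|+) = P(+|D)P(D)/P(+) = \frac{80}{677}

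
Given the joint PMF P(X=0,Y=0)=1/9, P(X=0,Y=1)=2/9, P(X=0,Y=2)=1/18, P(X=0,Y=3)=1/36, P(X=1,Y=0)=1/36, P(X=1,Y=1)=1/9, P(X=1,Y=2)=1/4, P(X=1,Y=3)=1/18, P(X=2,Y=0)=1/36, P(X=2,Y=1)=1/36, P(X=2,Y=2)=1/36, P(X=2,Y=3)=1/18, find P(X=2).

P(X=2) = P(X=2,Y=0) + P(X=2,Y=1) + P(X=2,Y=2) + P(X=2,Y=3)
= 1/36 + 1/36 + 1/36 + 1/18
= 5/36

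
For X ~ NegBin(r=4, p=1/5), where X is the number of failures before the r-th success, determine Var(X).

For X ~ NegBin(r=4, p=1/5), where X is the number of failures before the r-th success:
Var(X) = 80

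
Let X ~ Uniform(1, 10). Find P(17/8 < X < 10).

P(17/8 < X < 10) = ∫_{17/8}^{10} f(x) dx
where f(x) = \frac{1}{9}
= \frac{7}{8}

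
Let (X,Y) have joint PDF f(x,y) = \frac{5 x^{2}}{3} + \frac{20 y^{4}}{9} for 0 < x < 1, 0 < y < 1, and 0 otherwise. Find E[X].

E[X] = ∫_0^1 ∫_0^1 x × f(x,y) dy dx
= ∫_0^1 ∫_0^1 x × (\frac{5 x^{2}}{3} + \frac{20 y^{4}}{9}) dy dx
= \frac{23}{36}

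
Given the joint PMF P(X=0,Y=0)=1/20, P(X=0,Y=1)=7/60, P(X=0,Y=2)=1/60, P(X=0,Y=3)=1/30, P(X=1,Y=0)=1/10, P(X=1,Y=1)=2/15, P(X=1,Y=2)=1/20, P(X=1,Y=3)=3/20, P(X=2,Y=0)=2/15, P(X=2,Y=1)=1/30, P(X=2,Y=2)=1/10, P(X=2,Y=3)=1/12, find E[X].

First find marginal of X:
P(X=0) = 13/60
P(X=1) = 13/30
P(X=2) = 7/20
E[X] = 0 × 13/60 + 1 × 13/30 + 2 × 7/20 = 17/15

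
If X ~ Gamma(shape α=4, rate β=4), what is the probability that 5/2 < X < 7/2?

P(5/2 < X < 7/2) = ∫_{5/2}^{7/2} f(x) dx
where f(x) = \frac{128 x^{3} e^{- 4 x}}{3}
= \frac{-1711 + 683 e^{4}}{3 e^{14}}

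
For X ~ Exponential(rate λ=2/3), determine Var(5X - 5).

For X ~ Exponential(rate λ=2/3):
Var(X) = \frac{9}{4}
Var(5X - 5) = (5)² × Var(X) = 25 × \frac{9}{4} = \frac{225}{4}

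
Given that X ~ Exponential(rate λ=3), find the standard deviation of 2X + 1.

For X ~ Exponential(rate λ=3):
Var(X) = \frac{1}{9}
SD(X) = √(Var(X)) = √(\frac{1}{9}) = \frac{1}{3}
SD(2X + 1) = |2| × SD(X) = 2 × \frac{1}{3} = \frac{2}{3}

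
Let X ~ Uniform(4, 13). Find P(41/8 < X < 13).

P(41/8 < X < 13) = ∫_{41/8}^{13} f(x) dx
where f(x) = \frac{1}{9}
= \frac{7}{8}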